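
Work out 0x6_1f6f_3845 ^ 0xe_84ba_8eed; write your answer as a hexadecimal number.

XOR each hex digit independently (no carries):
  6^e=8, 1^8=9, f^4=b, 6^b=d, f^a=5, 3^8=b, 8^e=6, 4^e=a, 5^d=8

0x89bd5b6a8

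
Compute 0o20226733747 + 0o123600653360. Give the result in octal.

0o144027607327

Add column by column in base 8, right to left:
  7+0 = 7
  4+6 = 2 carry 1
  7+3+1 = 3 carry 1
  3+3+1 = 7
  3+5 = 0 carry 1
  7+6+1 = 6 carry 1
  6+0+1 = 7
  2+0 = 2
  2+6 = 0 carry 1
  0+3+1 = 4
  2+2 = 4
  0+1 = 1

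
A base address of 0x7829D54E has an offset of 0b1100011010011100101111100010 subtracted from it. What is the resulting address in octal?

0o15360004554

0x7829D54E = 0o17012352516 in octal.
0b1100011010011100101111100010 = 0o1432345742 in octal.
Subtract column by column in base 8:
  6-2 → 4
  1-4 → 5 (borrow)
  5-7-1 → 5 (borrow)
  2-5-1 → 4 (borrow)
  5-4-1 → 0
  3-3 → 0
  2-2 → 0
  1-3 → 6 (borrow)
  0-4-1 → 3 (borrow)
  7-1-1 → 5
  1-0 → 1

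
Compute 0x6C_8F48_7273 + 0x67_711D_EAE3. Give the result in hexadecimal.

0xD400665D56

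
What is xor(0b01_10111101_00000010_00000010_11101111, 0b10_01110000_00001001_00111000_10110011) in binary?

0b1111001101000010110011101001011100

XOR bit by bit (1 where the bits differ):
  0110111101000000100000001011101111
^ 1001110000000010010011100010110011
= 1111001101000010110011101001011100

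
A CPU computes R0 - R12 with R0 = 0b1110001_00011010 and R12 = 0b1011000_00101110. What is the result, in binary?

Subtract column by column in base 2:
  0-0 → 0
  1-1 → 0
  0-1 → 1 (borrow)
  1-1-1 → 1 (borrow)
  1-0-1 → 0
  0-1 → 1 (borrow)
  0-0-1 → 1 (borrow)
  0-0-1 → 1 (borrow)
  1-0-1 → 0
  0-0 → 0
  0-0 → 0
  0-1 → 1 (borrow)
  1-1-1 → 1 (borrow)
  1-0-1 → 0
  1-1 → 0

0b1100011101100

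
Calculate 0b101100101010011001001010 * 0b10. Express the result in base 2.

0b1011001010100110010010100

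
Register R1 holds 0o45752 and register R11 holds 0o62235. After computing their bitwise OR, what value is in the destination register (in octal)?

0o67777

OR each oct digit independently (no carries):
  4|6=6, 5|2=7, 7|2=7, 5|3=7, 2|5=7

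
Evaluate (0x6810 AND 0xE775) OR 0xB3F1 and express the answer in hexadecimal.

0x6810 AND 0xE775 = 0x6010.
Then OR with 0xB3F1.

0xF3F1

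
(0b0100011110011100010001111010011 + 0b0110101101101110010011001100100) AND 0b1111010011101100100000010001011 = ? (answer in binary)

0b1011000000001000100000000000011

Add column by column in base 2, right to left:
  1+0 = 1
  1+0 = 1
  0+1 = 1
  0+0 = 0
  1+0 = 1
  0+1 = 1
  1+1 = 0 carry 1
  1+0+1 = 0 carry 1
  1+0+1 = 0 carry 1
  1+1+1 = 1 carry 1
  0+1+1 = 0 carry 1
  0+0+1 = 1
  0+0 = 0
  1+1 = 0 carry 1
  0+0+1 = 1
  0+0 = 0
  0+1 = 1
  1+1 = 0 carry 1
  1+1+1 = 1 carry 1
  1+0+1 = 0 carry 1
  0+1+1 = 0 carry 1
  0+1+1 = 0 carry 1
  1+0+1 = 0 carry 1
  1+1+1 = 1 carry 1
  1+1+1 = 1 carry 1
  1+0+1 = 0 carry 1
  0+1+1 = 0 carry 1
  0+0+1 = 1
  0+1 = 1
  1+1 = 0 carry 1
  final carry 1
Sum = 0b1011001100001010100101000110111; now AND with 0b1111010011101100100000010001011:
  1011001100001010100101000110111
& 1111010011101100100000010001011
= 1011000000001000100000000000011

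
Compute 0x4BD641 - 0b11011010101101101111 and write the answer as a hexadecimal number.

0b11011010101101101111 = 0xDAB6F in hexadecimal.
Subtract column by column in base 16:
  1-F → 2 (borrow)
  4-6-1 → D (borrow)
  6-B-1 → A (borrow)
  D-A-1 → 2
  B-D → E (borrow)
  4-0-1 → 3

0x3E2AD2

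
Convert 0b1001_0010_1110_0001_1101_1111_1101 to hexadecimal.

0x92e1dfd

Group the bits into nibbles: 1001 0010 1110 0001 1101 1111 1101 → 92e1dfd.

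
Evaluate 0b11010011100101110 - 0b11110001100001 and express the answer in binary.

Subtract column by column in base 2:
  0-1 → 1 (borrow)
  1-0-1 → 0
  1-0 → 1
  1-0 → 1
  0-0 → 0
  1-1 → 0
  0-1 → 1 (borrow)
  0-0-1 → 1 (borrow)
  1-0-1 → 0
  1-0 → 1
  1-1 → 0
  0-1 → 1 (borrow)
  0-1-1 → 0 (borrow)
  1-1-1 → 1 (borrow)
  0-0-1 → 1 (borrow)
  1-0-1 → 0
  1-0 → 1

0b10110101011001101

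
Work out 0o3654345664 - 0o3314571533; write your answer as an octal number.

0o337554131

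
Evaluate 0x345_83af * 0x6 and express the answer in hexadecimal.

Multiply each base-16 digit by 6, carrying:
  f×6 = 90 → write a carry 5
  a×6+5 = 65 → write 1 carry 4
  3×6+4 = 22 → write 6 carry 1
  8×6+1 = 49 → write 1 carry 3
  5×6+3 = 33 → write 1 carry 2
  4×6+2 = 26 → write a carry 1
  3×6+1 = 19 → write 3 carry 1
  remaining carry: 1

0x13a1161a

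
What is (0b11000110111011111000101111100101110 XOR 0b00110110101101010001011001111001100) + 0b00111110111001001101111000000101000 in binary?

0b100101111001111110111101110100001010

First 0b11000110111011111000101111100101110 XOR 0b00110110101101010001011001111001100 = 0b11110000010110101001110110011100010.
Add column by column in base 2, right to left:
  0+0 = 0
  1+0 = 1
  0+0 = 0
  0+1 = 1
  0+0 = 0
  1+1 = 0 carry 1
  1+0+1 = 0 carry 1
  1+0+1 = 0 carry 1
  0+0+1 = 1
  0+0 = 0
  1+0 = 1
  1+0 = 1
  0+1 = 1
  1+1 = 0 carry 1
  1+1+1 = 1 carry 1
  1+1+1 = 1 carry 1
  0+0+1 = 1
  0+1 = 1
  1+1 = 0 carry 1
  0+0+1 = 1
  1+0 = 1
  0+1 = 1
  1+0 = 1
  1+0 = 1
  0+1 = 1
  1+1 = 0 carry 1
  0+1+1 = 0 carry 1
  0+0+1 = 1
  0+1 = 1
  0+1 = 1
  0+1 = 1
  1+1 = 0 carry 1
  1+1+1 = 1 carry 1
  1+0+1 = 0 carry 1
  1+0+1 = 0 carry 1
  final carry 1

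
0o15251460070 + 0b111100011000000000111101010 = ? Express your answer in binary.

0o15251460070 = 0b1101010101001100110000000111000 in binary.
Add column by column in base 2, right to left:
  0+0 = 0
  0+1 = 1
  0+0 = 0
  1+1 = 0 carry 1
  1+0+1 = 0 carry 1
  1+1+1 = 1 carry 1
  0+1+1 = 0 carry 1
  0+1+1 = 0 carry 1
  0+1+1 = 0 carry 1
  0+0+1 = 1
  0+0 = 0
  0+0 = 0
  0+0 = 0
  1+0 = 1
  1+0 = 1
  0+0 = 0
  0+0 = 0
  1+0 = 1
  1+1 = 0 carry 1
  0+1+1 = 0 carry 1
  0+0+1 = 1
  1+0 = 1
  0+0 = 0
  1+1 = 0 carry 1
  0+1+1 = 0 carry 1
  1+1+1 = 1 carry 1
  0+1+1 = 0 carry 1
  1+0+1 = 0 carry 1
  0+0+1 = 1
  1+0 = 1
  1+0 = 1

0b1110010001100100110001000100010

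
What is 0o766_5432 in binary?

Each octal digit is 3 bits: 7=111 6=110 6=110 5=101 4=100 3=011 2=010.

0b111110110101100011010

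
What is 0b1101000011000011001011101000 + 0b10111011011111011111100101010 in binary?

Add column by column in base 2, right to left:
  0+0 = 0
  0+1 = 1
  0+0 = 0
  1+1 = 0 carry 1
  0+0+1 = 1
  1+1 = 0 carry 1
  1+0+1 = 0 carry 1
  1+0+1 = 0 carry 1
  0+1+1 = 0 carry 1
  1+1+1 = 1 carry 1
  0+1+1 = 0 carry 1
  0+1+1 = 0 carry 1
  1+1+1 = 1 carry 1
  1+1+1 = 1 carry 1
  0+0+1 = 1
  0+1 = 1
  0+1 = 1
  0+1 = 1
  1+1 = 0 carry 1
  1+1+1 = 1 carry 1
  0+0+1 = 1
  0+1 = 1
  0+1 = 1
  0+0 = 0
  1+1 = 0 carry 1
  0+1+1 = 0 carry 1
  1+1+1 = 1 carry 1
  1+0+1 = 0 carry 1
  0+1+1 = 0 carry 1
  final carry 1

0b100100011110111111001000010010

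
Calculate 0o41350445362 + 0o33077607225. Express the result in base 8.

0o74450254607

Add column by column in base 8, right to left:
  2+5 = 7
  6+2 = 0 carry 1
  3+2+1 = 6
  5+7 = 4 carry 1
  4+0+1 = 5
  4+6 = 2 carry 1
  0+7+1 = 0 carry 1
  5+7+1 = 5 carry 1
  3+0+1 = 4
  1+3 = 4
  4+3 = 7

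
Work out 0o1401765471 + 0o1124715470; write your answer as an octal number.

0o2526703161

Add column by column in base 8, right to left:
  1+0 = 1
  7+7 = 6 carry 1
  4+4+1 = 1 carry 1
  5+5+1 = 3 carry 1
  6+1+1 = 0 carry 1
  7+7+1 = 7 carry 1
  1+4+1 = 6
  0+2 = 2
  4+1 = 5
  1+1 = 2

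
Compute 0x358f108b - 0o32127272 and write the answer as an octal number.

0x358f108b = 0o6543610213 in octal.
Subtract column by column in base 8:
  3-2 → 1
  1-7 → 2 (borrow)
  2-2-1 → 7 (borrow)
  0-7-1 → 0 (borrow)
  1-2-1 → 6 (borrow)
  6-1-1 → 4
  3-2 → 1
  4-3 → 1
  5-0 → 5
  6-0 → 6

0o6511460721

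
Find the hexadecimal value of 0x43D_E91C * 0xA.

0x2A6B1B18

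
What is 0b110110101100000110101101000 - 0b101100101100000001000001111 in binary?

0b1010000000000101101011001

Subtract column by column in base 2:
  0-1 → 1 (borrow)
  0-1-1 → 0 (borrow)
  0-1-1 → 0 (borrow)
  1-1-1 → 1 (borrow)
  0-0-1 → 1 (borrow)
  1-0-1 → 0
  1-0 → 1
  0-0 → 0
  1-0 → 1
  0-1 → 1 (borrow)
  1-0-1 → 0
  1-0 → 1
  0-0 → 0
  0-0 → 0
  0-0 → 0
  0-0 → 0
  0-0 → 0
  1-1 → 0
  1-1 → 0
  0-0 → 0
  1-1 → 0
  0-0 → 0
  1-0 → 1
  1-1 → 0
  0-1 → 1 (borrow)
  1-0-1 → 0
  1-1 → 0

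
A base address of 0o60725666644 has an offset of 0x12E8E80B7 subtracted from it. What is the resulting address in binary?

0b1011000110010001110110011101101

0o60725666644 = 0b110000111010101110110110110100100 in binary.
0x12E8E80B7 = 0b100101110100011101000000010110111 in binary.
Subtract column by column in base 2:
  0-1 → 1 (borrow)
  0-1-1 → 0 (borrow)
  1-1-1 → 1 (borrow)
  0-0-1 → 1 (borrow)
  0-1-1 → 0 (borrow)
  1-1-1 → 1 (borrow)
  0-0-1 → 1 (borrow)
  1-1-1 → 1 (borrow)
  1-0-1 → 0
  0-0 → 0
  1-0 → 1
  1-0 → 1
  0-0 → 0
  1-0 → 1
  1-0 → 1
  0-1 → 1 (borrow)
  1-0-1 → 0
  1-1 → 0
  1-1 → 0
  0-1 → 1 (borrow)
  1-0-1 → 0
  0-0 → 0
  1-0 → 1
  0-1 → 1 (borrow)
  1-0-1 → 0
  1-1 → 0
  1-1 → 0
  0-1 → 1 (borrow)
  0-0-1 → 1 (borrow)
  0-1-1 → 0 (borrow)
  0-0-1 → 1 (borrow)
  1-0-1 → 0
  1-1 → 0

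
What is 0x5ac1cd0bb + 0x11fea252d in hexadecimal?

0x6cc06f5e8

Add column by column in base 16, right to left:
  b+d = 8 carry 1
  b+2+1 = e
  0+5 = 5
  d+2 = f
  c+a = 6 carry 1
  1+e+1 = 0 carry 1
  c+f+1 = c carry 1
  a+1+1 = c
  5+1 = 6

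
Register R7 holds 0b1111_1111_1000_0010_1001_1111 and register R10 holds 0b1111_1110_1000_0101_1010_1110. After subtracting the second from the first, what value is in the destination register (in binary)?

Subtract column by column in base 2:
  1-0 → 1
  1-1 → 0
  1-1 → 0
  1-1 → 0
  1-0 → 1
  0-1 → 1 (borrow)
  0-0-1 → 1 (borrow)
  1-1-1 → 1 (borrow)
  0-1-1 → 0 (borrow)
  1-0-1 → 0
  0-1 → 1 (borrow)
  0-0-1 → 1 (borrow)
  0-0-1 → 1 (borrow)
  0-0-1 → 1 (borrow)
  0-0-1 → 1 (borrow)
  1-1-1 → 1 (borrow)
  1-0-1 → 0
  1-1 → 0
  1-1 → 0
  1-1 → 0
  1-1 → 0
  1-1 → 0
  1-1 → 0
  1-1 → 0

0b1111110011110001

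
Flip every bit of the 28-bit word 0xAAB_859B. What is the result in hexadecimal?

0x5547A64

Each hex digit d becomes F−d:
  A→5, A→5, B→4, 8→7, 5→A, 9→6, B→4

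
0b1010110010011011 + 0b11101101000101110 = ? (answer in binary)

Add column by column in base 2, right to left:
  1+0 = 1
  1+1 = 0 carry 1
  0+1+1 = 0 carry 1
  1+1+1 = 1 carry 1
  1+0+1 = 0 carry 1
  0+1+1 = 0 carry 1
  0+0+1 = 1
  1+0 = 1
  0+0 = 0
  0+1 = 1
  1+0 = 1
  1+1 = 0 carry 1
  0+1+1 = 0 carry 1
  1+0+1 = 0 carry 1
  0+1+1 = 0 carry 1
  1+1+1 = 1 carry 1
  0+1+1 = 0 carry 1
  final carry 1

0b101000011011001001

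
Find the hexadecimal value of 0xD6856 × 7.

0x5DDA5A

Multiply each base-16 digit by 7, carrying:
  6×7 = 42 → write A carry 2
  5×7+2 = 37 → write 5 carry 2
  8×7+2 = 58 → write A carry 3
  6×7+3 = 45 → write D carry 2
  D×7+2 = 93 → write D carry 5
  remaining carry: 5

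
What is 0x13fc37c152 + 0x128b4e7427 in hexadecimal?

0x2687863579

Add column by column in base 16, right to left:
  2+7 = 9
  5+2 = 7
  1+4 = 5
  c+7 = 3 carry 1
  7+e+1 = 6 carry 1
  3+4+1 = 8
  c+b = 7 carry 1
  f+8+1 = 8 carry 1
  3+2+1 = 6
  1+1 = 2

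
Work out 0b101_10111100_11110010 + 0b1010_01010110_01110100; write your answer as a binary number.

0b100000001001101100110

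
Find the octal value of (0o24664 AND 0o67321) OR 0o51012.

0o75232

0o24664 AND 0o67321 = 0o24220.
Then OR with 0o51012.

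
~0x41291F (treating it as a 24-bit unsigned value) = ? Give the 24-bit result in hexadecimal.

Each hex digit d becomes F−d:
  4→B, 1→E, 2→D, 9→6, 1→E, F→0

0xBED6E0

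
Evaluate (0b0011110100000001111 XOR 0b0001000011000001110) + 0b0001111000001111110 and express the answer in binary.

First 0b0011110100000001111 XOR 0b0001000011000001110 = 0b0010110111000000001.
Add column by column in base 2, right to left:
  1+0 = 1
  0+1 = 1
  0+1 = 1
  0+1 = 1
  0+1 = 1
  0+1 = 1
  0+1 = 1
  0+0 = 0
  0+0 = 0
  1+0 = 1
  1+0 = 1
  1+0 = 1
  0+1 = 1
  1+1 = 0 carry 1
  1+1+1 = 1 carry 1
  0+1+1 = 0 carry 1
  1+0+1 = 0 carry 1
  final carry 1

0b100101111001111111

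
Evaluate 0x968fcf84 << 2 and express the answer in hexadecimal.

0x25a3f3e10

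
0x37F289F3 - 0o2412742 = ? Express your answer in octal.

0o6772072021

0x37F289F3 = 0o6774504763 in octal.
Subtract column by column in base 8:
  3-2 → 1
  6-4 → 2
  7-7 → 0
  4-2 → 2
  0-1 → 7 (borrow)
  5-4-1 → 0
  4-2 → 2
  7-0 → 7
  7-0 → 7
  6-0 → 6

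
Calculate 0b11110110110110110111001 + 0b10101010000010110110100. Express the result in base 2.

Add column by column in base 2, right to left:
  1+0 = 1
  0+0 = 0
  0+1 = 1
  1+0 = 1
  1+1 = 0 carry 1
  1+1+1 = 1 carry 1
  0+0+1 = 1
  1+1 = 0 carry 1
  1+1+1 = 1 carry 1
  0+0+1 = 1
  1+1 = 0 carry 1
  1+0+1 = 0 carry 1
  0+0+1 = 1
  1+0 = 1
  1+0 = 1
  0+0 = 0
  1+1 = 0 carry 1
  1+0+1 = 0 carry 1
  0+1+1 = 0 carry 1
  1+0+1 = 0 carry 1
  1+1+1 = 1 carry 1
  1+0+1 = 0 carry 1
  1+1+1 = 1 carry 1
  final carry 1

0b110100000111001101101101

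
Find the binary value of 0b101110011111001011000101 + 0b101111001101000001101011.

0b1011101101100001100110000

Add column by column in base 2, right to left:
  1+1 = 0 carry 1
  0+1+1 = 0 carry 1
  1+0+1 = 0 carry 1
  0+1+1 = 0 carry 1
  0+0+1 = 1
  0+1 = 1
  1+1 = 0 carry 1
  1+0+1 = 0 carry 1
  0+0+1 = 1
  1+0 = 1
  0+0 = 0
  0+0 = 0
  1+1 = 0 carry 1
  1+0+1 = 0 carry 1
  1+1+1 = 1 carry 1
  1+1+1 = 1 carry 1
  1+0+1 = 0 carry 1
  0+0+1 = 1
  0+1 = 1
  1+1 = 0 carry 1
  1+1+1 = 1 carry 1
  1+1+1 = 1 carry 1
  0+0+1 = 1
  1+1 = 0 carry 1
  final carry 1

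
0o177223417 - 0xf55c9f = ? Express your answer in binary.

0b1000001111100101001110000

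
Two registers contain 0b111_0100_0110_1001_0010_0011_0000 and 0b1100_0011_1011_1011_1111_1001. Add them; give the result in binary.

0b1000000010100100111000101001

Add column by column in base 2, right to left:
  0+1 = 1
  0+0 = 0
  0+0 = 0
  0+1 = 1
  1+1 = 0 carry 1
  1+1+1 = 1 carry 1
  0+1+1 = 0 carry 1
  0+1+1 = 0 carry 1
  0+1+1 = 0 carry 1
  1+1+1 = 1 carry 1
  0+0+1 = 1
  0+1 = 1
  1+1 = 0 carry 1
  0+1+1 = 0 carry 1
  0+0+1 = 1
  1+1 = 0 carry 1
  0+1+1 = 0 carry 1
  1+1+1 = 1 carry 1
  1+0+1 = 0 carry 1
  0+0+1 = 1
  0+0 = 0
  0+0 = 0
  1+1 = 0 carry 1
  0+1+1 = 0 carry 1
  1+0+1 = 0 carry 1
  1+0+1 = 0 carry 1
  1+0+1 = 0 carry 1
  final carry 1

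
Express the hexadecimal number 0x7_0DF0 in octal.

0o1606760

Expand each hex digit to 4 bits: 7=0111 0=0000 D=1101 F=1111 0=0000.
Group the bits in threes: 001 110 000 110 111 110 000 → 1606760.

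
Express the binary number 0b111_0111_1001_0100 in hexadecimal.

Group the bits into nibbles: 0111 0111 1001 0100 → 7794.

0x7794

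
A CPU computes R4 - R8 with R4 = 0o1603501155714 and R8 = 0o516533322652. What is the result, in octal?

0o1064745633042

Subtract column by column in base 8:
  4-2 → 2
  1-5 → 4 (borrow)
  7-6-1 → 0
  5-2 → 3
  5-2 → 3
  1-3 → 6 (borrow)
  1-3-1 → 5 (borrow)
  0-3-1 → 4 (borrow)
  5-5-1 → 7 (borrow)
  3-6-1 → 4 (borrow)
  0-1-1 → 6 (borrow)
  6-5-1 → 0
  1-0 → 1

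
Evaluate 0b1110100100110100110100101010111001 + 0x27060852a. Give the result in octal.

0o302514747743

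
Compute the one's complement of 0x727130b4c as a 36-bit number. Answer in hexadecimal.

0x8d8ecf4b3

Each hex digit d becomes f−d:
  7→8, 2→d, 7→8, 1→e, 3→c, 0→f, b→4, 4→b, c→3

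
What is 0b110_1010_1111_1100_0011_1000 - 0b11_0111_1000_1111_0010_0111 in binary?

0b1100110110110100010001

Subtract column by column in base 2:
  0-1 → 1 (borrow)
  0-1-1 → 0 (borrow)
  0-1-1 → 0 (borrow)
  1-0-1 → 0
  1-0 → 1
  1-1 → 0
  0-0 → 0
  0-0 → 0
  0-1 → 1 (borrow)
  0-1-1 → 0 (borrow)
  1-1-1 → 1 (borrow)
  1-1-1 → 1 (borrow)
  1-0-1 → 0
  1-0 → 1
  1-0 → 1
  1-1 → 0
  0-1 → 1 (borrow)
  1-1-1 → 1 (borrow)
  0-1-1 → 0 (borrow)
  1-0-1 → 0
  0-1 → 1 (borrow)
  1-1-1 → 1 (borrow)
  1-0-1 → 0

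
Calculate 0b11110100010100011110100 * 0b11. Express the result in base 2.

0b1011011100111101011011100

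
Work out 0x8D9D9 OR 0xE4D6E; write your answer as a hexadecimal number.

OR each hex digit independently (no carries):
  8|E=E, D|4=D, 9|D=D, D|6=F, 9|E=F

0xEDDFF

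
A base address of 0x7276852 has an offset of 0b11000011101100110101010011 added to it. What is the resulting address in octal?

0x7276852 = 0o711664122 in octal.
0b11000011101100110101010011 = 0o303546523 in octal.
Add column by column in base 8, right to left:
  2+3 = 5
  2+2 = 4
  1+5 = 6
  4+6 = 2 carry 1
  6+4+1 = 3 carry 1
  6+5+1 = 4 carry 1
  1+3+1 = 5
  1+0 = 1
  7+3 = 2 carry 1
  final carry 1

0o1215432645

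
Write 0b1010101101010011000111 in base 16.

Group the bits into nibbles: 0010 1010 1101 0100 1100 0111 → 2AD4C7.

0x2AD4C7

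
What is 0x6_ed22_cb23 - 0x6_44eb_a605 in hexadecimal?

Subtract column by column in base 16:
  3-5 → e (borrow)
  2-0-1 → 1
  b-6 → 5
  c-a → 2
  2-b → 7 (borrow)
  2-e-1 → 3 (borrow)
  d-4-1 → 8
  e-4 → a
  6-6 → 0

0xa837251e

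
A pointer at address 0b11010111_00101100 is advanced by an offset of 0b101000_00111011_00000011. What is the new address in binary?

0b1010010001001000101111

Add column by column in base 2, right to left:
  0+1 = 1
  0+1 = 1
  1+0 = 1
  1+0 = 1
  0+0 = 0
  1+0 = 1
  0+0 = 0
  0+0 = 0
  1+1 = 0 carry 1
  1+1+1 = 1 carry 1
  1+0+1 = 0 carry 1
  0+1+1 = 0 carry 1
  1+1+1 = 1 carry 1
  0+1+1 = 0 carry 1
  1+0+1 = 0 carry 1
  1+0+1 = 0 carry 1
  0+0+1 = 1
  0+0 = 0
  0+0 = 0
  0+1 = 1
  0+0 = 0
  0+1 = 1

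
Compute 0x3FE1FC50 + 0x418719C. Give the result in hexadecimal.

0x43FA6DEC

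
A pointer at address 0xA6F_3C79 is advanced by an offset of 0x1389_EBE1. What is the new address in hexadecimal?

Add column by column in base 16, right to left:
  9+1 = A
  7+E = 5 carry 1
  C+B+1 = 8 carry 1
  3+E+1 = 2 carry 1
  F+9+1 = 9 carry 1
  6+8+1 = F
  A+3 = D
  0+1 = 1

0x1DF9285A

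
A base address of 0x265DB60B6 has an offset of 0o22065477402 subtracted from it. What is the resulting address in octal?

0o72501160664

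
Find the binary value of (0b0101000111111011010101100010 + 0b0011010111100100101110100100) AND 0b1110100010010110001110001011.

0b1000000010000000000100000010

Add column by column in base 2, right to left:
  0+0 = 0
  1+0 = 1
  0+1 = 1
  0+0 = 0
  0+0 = 0
  1+1 = 0 carry 1
  1+0+1 = 0 carry 1
  0+1+1 = 0 carry 1
  1+1+1 = 1 carry 1
  0+1+1 = 0 carry 1
  1+0+1 = 0 carry 1
  0+1+1 = 0 carry 1
  1+0+1 = 0 carry 1
  1+0+1 = 0 carry 1
  0+1+1 = 0 carry 1
  1+0+1 = 0 carry 1
  1+0+1 = 0 carry 1
  1+1+1 = 1 carry 1
  1+1+1 = 1 carry 1
  1+1+1 = 1 carry 1
  1+1+1 = 1 carry 1
  0+0+1 = 1
  0+1 = 1
  0+0 = 0
  1+1 = 0 carry 1
  0+1+1 = 0 carry 1
  1+0+1 = 0 carry 1
  final carry 1
Sum = 0b1000011111100000000100000110; now AND with 0b1110100010010110001110001011:
  1000011111100000000100000110
& 1110100010010110001110001011
= 1000000010000000000100000010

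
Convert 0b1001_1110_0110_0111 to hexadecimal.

Group the bits into nibbles: 1001 1110 0110 0111 → 9E67.

0x9E67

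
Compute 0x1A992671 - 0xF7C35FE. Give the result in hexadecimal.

0xB1CF073

Subtract column by column in base 16:
  1-E → 3 (borrow)
  7-F-1 → 7 (borrow)
  6-5-1 → 0
  2-3 → F (borrow)
  9-C-1 → C (borrow)
  9-7-1 → 1
  A-F → B (borrow)
  1-0-1 → 0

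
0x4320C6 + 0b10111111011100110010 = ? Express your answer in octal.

0x4320C6 = 0o20620306 in octal.
0b10111111011100110010 = 0o2773462 in octal.
Add column by column in base 8, right to left:
  6+2 = 0 carry 1
  0+6+1 = 7
  3+4 = 7
  0+3 = 3
  2+7 = 1 carry 1
  6+7+1 = 6 carry 1
  0+2+1 = 3
  2+0 = 2

0o23613770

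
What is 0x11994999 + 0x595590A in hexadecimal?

0x172EA2A3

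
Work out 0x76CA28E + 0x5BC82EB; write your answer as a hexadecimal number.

Add column by column in base 16, right to left:
  E+B = 9 carry 1
  8+E+1 = 7 carry 1
  2+2+1 = 5
  A+8 = 2 carry 1
  C+C+1 = 9 carry 1
  6+B+1 = 2 carry 1
  7+5+1 = D

0xD292579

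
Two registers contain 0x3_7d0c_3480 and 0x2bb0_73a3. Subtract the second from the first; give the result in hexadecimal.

Subtract column by column in base 16:
  0-3 → d (borrow)
  8-a-1 → d (borrow)
  4-3-1 → 0
  3-7 → c (borrow)
  c-0-1 → b
  0-b → 5 (borrow)
  d-b-1 → 1
  7-2 → 5
  3-0 → 3

0x3515bc0dd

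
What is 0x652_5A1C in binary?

Expand each hex digit to 4 bits: 6=0110 5=0101 2=0010 5=0101 A=1010 1=0001 C=1100.

0b110010100100101101000011100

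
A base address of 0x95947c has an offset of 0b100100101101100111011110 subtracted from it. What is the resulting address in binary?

0x95947c = 0b100101011001010001111100 in binary.
Subtract column by column in base 2:
  0-0 → 0
  0-1 → 1 (borrow)
  1-1-1 → 1 (borrow)
  1-1-1 → 1 (borrow)
  1-1-1 → 1 (borrow)
  1-0-1 → 0
  1-1 → 0
  0-1 → 1 (borrow)
  0-1-1 → 0 (borrow)
  0-0-1 → 1 (borrow)
  1-0-1 → 0
  0-1 → 1 (borrow)
  1-1-1 → 1 (borrow)
  0-0-1 → 1 (borrow)
  0-1-1 → 0 (borrow)
  1-1-1 → 1 (borrow)
  1-0-1 → 0
  0-1 → 1 (borrow)
  1-0-1 → 0
  0-0 → 0
  1-1 → 0
  0-0 → 0
  0-0 → 0
  1-1 → 0

0b101011101010011110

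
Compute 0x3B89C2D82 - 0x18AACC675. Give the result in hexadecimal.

Subtract column by column in base 16:
  2-5 → D (borrow)
  8-7-1 → 0
  D-6 → 7
  2-C → 6 (borrow)
  C-C-1 → F (borrow)
  9-A-1 → E (borrow)
  8-A-1 → D (borrow)
  B-8-1 → 2
  3-1 → 2

0x22DEF670D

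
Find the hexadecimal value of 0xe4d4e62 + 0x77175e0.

Add column by column in base 16, right to left:
  2+0 = 2
  6+e = 4 carry 1
  e+5+1 = 4 carry 1
  4+7+1 = c
  d+1 = e
  4+7 = b
  e+7 = 5 carry 1
  final carry 1

0x15bec442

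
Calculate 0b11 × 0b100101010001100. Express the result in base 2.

0b1101111110100100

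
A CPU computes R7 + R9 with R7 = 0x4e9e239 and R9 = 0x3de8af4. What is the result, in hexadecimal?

0x8c86d2d

Add column by column in base 16, right to left:
  9+4 = d
  3+f = 2 carry 1
  2+a+1 = d
  e+8 = 6 carry 1
  9+e+1 = 8 carry 1
  e+d+1 = c carry 1
  4+3+1 = 8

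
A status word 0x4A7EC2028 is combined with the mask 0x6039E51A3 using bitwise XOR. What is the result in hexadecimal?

0x2A472718B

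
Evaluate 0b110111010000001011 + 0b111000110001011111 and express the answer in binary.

0b1110000000001101010

Add column by column in base 2, right to left:
  1+1 = 0 carry 1
  1+1+1 = 1 carry 1
  0+1+1 = 0 carry 1
  1+1+1 = 1 carry 1
  0+1+1 = 0 carry 1
  0+0+1 = 1
  0+1 = 1
  0+0 = 0
  0+0 = 0
  0+0 = 0
  1+1 = 0 carry 1
  0+1+1 = 0 carry 1
  1+0+1 = 0 carry 1
  1+0+1 = 0 carry 1
  1+0+1 = 0 carry 1
  0+1+1 = 0 carry 1
  1+1+1 = 1 carry 1
  1+1+1 = 1 carry 1
  final carry 1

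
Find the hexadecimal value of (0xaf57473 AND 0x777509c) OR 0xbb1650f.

0xaf57473 AND 0x777509c = 0x2755010.
Then OR with 0xbb1650f.

0xbf5751f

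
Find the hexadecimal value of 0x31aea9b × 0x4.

0xc6baa6c

Multiply each base-16 digit by 4, carrying:
  b×4 = 44 → write c carry 2
  9×4+2 = 38 → write 6 carry 2
  a×4+2 = 42 → write a carry 2
  e×4+2 = 58 → write a carry 3
  a×4+3 = 43 → write b carry 2
  1×4+2 = 6 → write 6
  3×4 = 12 → write c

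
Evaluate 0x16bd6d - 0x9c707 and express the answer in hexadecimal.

0xcf666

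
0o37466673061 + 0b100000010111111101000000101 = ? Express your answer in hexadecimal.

0x100e77036

0o37466673061 = 0xfcdb7631 in hexadecimal.
0b100000010111111101000000101 = 0x40bfa05 in hexadecimal.
Add column by column in base 16, right to left:
  1+5 = 6
  3+0 = 3
  6+a = 0 carry 1
  7+f+1 = 7 carry 1
  b+b+1 = 7 carry 1
  d+0+1 = e
  c+4 = 0 carry 1
  f+0+1 = 0 carry 1
  final carry 1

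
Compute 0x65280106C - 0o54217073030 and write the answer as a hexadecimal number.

0x4F0439A54

0o54217073030 = 0x1623C7618 in hexadecimal.
Subtract column by column in base 16:
  C-8 → 4
  6-1 → 5
  0-6 → A (borrow)
  1-7-1 → 9 (borrow)
  0-C-1 → 3 (borrow)
  8-3-1 → 4
  2-2 → 0
  5-6 → F (borrow)
  6-1-1 → 4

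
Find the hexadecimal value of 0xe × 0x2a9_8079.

0x2545069e

Multiply each base-16 digit by 14, carrying:
  9×14 = 126 → write e carry 7
  7×14+7 = 105 → write 9 carry 6
  0×14+6 = 6 → write 6
  8×14 = 112 → write 0 carry 7
  9×14+7 = 133 → write 5 carry 8
  a×14+8 = 148 → write 4 carry 9
  2×14+9 = 37 → write 5 carry 2
  remaining carry: 2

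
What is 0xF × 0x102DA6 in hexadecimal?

0xF2ACBA

Multiply each base-16 digit by 15, carrying:
  6×15 = 90 → write A carry 5
  A×15+5 = 155 → write B carry 9
  D×15+9 = 204 → write C carry 12
  2×15+12 = 42 → write A carry 2
  0×15+2 = 2 → write 2
  1×15 = 15 → write F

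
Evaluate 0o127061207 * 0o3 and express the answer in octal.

Multiply each base-8 digit by 3, carrying:
  7×3 = 21 → write 5 carry 2
  0×3+2 = 2 → write 2
  2×3 = 6 → write 6
  1×3 = 3 → write 3
  6×3 = 18 → write 2 carry 2
  0×3+2 = 2 → write 2
  7×3 = 21 → write 5 carry 2
  2×3+2 = 8 → write 0 carry 1
  1×3+1 = 4 → write 4

0o405223625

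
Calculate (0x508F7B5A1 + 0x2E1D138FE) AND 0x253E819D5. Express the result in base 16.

Add column by column in base 16, right to left:
  1+E = F
  A+F = 9 carry 1
  5+8+1 = E
  B+3 = E
  7+1 = 8
  F+D = C carry 1
  8+1+1 = A
  0+E = E
  5+2 = 7
Sum = 0x7EAC8EE9F; now AND with 0x253E819D5:
  7&2=2, E&5=4, A&3=2, C&E=C, 8&8=8, E&1=0, E&9=8, 9&D=9, F&5=5

0x242C80895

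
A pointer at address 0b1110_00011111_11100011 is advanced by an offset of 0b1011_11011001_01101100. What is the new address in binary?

0b110011111100101001111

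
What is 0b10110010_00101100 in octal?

0o131054

Group the bits in threes: 001 011 001 000 101 100 → 131054.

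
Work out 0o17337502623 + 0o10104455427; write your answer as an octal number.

Add column by column in base 8, right to left:
  3+7 = 2 carry 1
  2+2+1 = 5
  6+4 = 2 carry 1
  2+5+1 = 0 carry 1
  0+5+1 = 6
  5+4 = 1 carry 1
  7+4+1 = 4 carry 1
  3+0+1 = 4
  3+1 = 4
  7+0 = 7
  1+1 = 2

0o27444160252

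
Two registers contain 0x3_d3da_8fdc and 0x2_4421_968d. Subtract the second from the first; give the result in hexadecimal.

0x18fb8f94f

Subtract column by column in base 16:
  c-d → f (borrow)
  d-8-1 → 4
  f-6 → 9
  8-9 → f (borrow)
  a-1-1 → 8
  d-2 → b
  3-4 → f (borrow)
  d-4-1 → 8
  3-2 → 1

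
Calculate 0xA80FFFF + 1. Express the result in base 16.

The trailing 4 digits are F (max in base 16), so adding 1 cascades: they roll to 0 and the next digit up increments.

0xA810000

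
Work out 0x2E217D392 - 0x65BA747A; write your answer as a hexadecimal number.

0x27C5D5F18

Subtract column by column in base 16:
  2-A → 8 (borrow)
  9-7-1 → 1
  3-4 → F (borrow)
  D-7-1 → 5
  7-A → D (borrow)
  1-B-1 → 5 (borrow)
  2-5-1 → C (borrow)
  E-6-1 → 7
  2-0 → 2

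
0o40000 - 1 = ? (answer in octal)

0o37777

The trailing 4 digits are 0, so subtracting 1 borrows through: they become 7 and the next digit up decrements.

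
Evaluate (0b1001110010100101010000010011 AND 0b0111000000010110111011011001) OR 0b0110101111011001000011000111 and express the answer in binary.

0b111101111011101010011010111

0b1001110010100101010000010011 AND 0b0111000000010110111011011001 = 0b0001000000000100010000010001.
Then OR with 0b0110101111011001000011000111.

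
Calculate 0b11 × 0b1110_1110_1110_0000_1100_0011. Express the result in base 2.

Multiply each base-2 digit by 3, carrying:
  1×3 = 3 → write 1 carry 1
  1×3+1 = 4 → write 0 carry 2
  0×3+2 = 2 → write 0 carry 1
  0×3+1 = 1 → write 1
  0×3 = 0 → write 0
  0×3 = 0 → write 0
  1×3 = 3 → write 1 carry 1
  1×3+1 = 4 → write 0 carry 2
  0×3+2 = 2 → write 0 carry 1
  0×3+1 = 1 → write 1
  0×3 = 0 → write 0
  0×3 = 0 → write 0
  0×3 = 0 → write 0
  1×3 = 3 → write 1 carry 1
  1×3+1 = 4 → write 0 carry 2
  1×3+2 = 5 → write 1 carry 2
  0×3+2 = 2 → write 0 carry 1
  1×3+1 = 4 → write 0 carry 2
  1×3+2 = 5 → write 1 carry 2
  1×3+2 = 5 → write 1 carry 2
  0×3+2 = 2 → write 0 carry 1
  1×3+1 = 4 → write 0 carry 2
  1×3+2 = 5 → write 1 carry 2
  1×3+2 = 5 → write 1 carry 2
  remaining carry: 10

0b10110011001010001001001001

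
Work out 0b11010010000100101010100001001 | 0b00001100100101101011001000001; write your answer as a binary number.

OR bit by bit (1 where either bit is 1):
  11010010000100101010100001001
| 00001100100101101011001000001
= 11011110100101101011101001001

0b11011110100101101011101001001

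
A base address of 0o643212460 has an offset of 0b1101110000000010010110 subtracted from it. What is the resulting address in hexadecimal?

0o643212460 = 0x68D1530 in hexadecimal.
0b1101110000000010010110 = 0x370096 in hexadecimal.
Subtract column by column in base 16:
  0-6 → A (borrow)
  3-9-1 → 9 (borrow)
  5-0-1 → 4
  1-0 → 1
  D-7 → 6
  8-3 → 5
  6-0 → 6

0x656149A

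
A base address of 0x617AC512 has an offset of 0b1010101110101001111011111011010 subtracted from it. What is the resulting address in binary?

0b1011101001011100110100111000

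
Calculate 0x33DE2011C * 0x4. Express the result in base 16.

0xCF7880470

Multiply each base-16 digit by 4, carrying:
  C×4 = 48 → write 0 carry 3
  1×4+3 = 7 → write 7
  1×4 = 4 → write 4
  0×4 = 0 → write 0
  2×4 = 8 → write 8
  E×4 = 56 → write 8 carry 3
  D×4+3 = 55 → write 7 carry 3
  3×4+3 = 15 → write F
  3×4 = 12 → write C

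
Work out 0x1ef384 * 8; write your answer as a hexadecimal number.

0xf79c20

Multiply each base-16 digit by 8, carrying:
  4×8 = 32 → write 0 carry 2
  8×8+2 = 66 → write 2 carry 4
  3×8+4 = 28 → write c carry 1
  f×8+1 = 121 → write 9 carry 7
  e×8+7 = 119 → write 7 carry 7
  1×8+7 = 15 → write f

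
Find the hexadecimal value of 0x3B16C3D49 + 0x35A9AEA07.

Add column by column in base 16, right to left:
  9+7 = 0 carry 1
  4+0+1 = 5
  D+A = 7 carry 1
  3+E+1 = 2 carry 1
  C+A+1 = 7 carry 1
  6+9+1 = 0 carry 1
  1+A+1 = C
  B+5 = 0 carry 1
  3+3+1 = 7

0x70C072750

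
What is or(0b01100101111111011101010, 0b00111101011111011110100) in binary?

0b01111101111111011111110

OR bit by bit (1 where either bit is 1):
  01100101111111011101010
| 00111101011111011110100
= 01111101111111011111110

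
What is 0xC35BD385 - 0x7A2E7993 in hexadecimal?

0x492D59F2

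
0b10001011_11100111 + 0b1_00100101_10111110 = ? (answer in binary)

0b11011000110100101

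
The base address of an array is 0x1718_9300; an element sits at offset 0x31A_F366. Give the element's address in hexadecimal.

0x1A338666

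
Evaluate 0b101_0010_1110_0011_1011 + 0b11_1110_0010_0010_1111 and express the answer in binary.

0b10010001000001101010

Add column by column in base 2, right to left:
  1+1 = 0 carry 1
  1+1+1 = 1 carry 1
  0+1+1 = 0 carry 1
  1+1+1 = 1 carry 1
  1+0+1 = 0 carry 1
  1+1+1 = 1 carry 1
  0+0+1 = 1
  0+0 = 0
  0+0 = 0
  1+1 = 0 carry 1
  1+0+1 = 0 carry 1
  1+0+1 = 0 carry 1
  0+0+1 = 1
  1+1 = 0 carry 1
  0+1+1 = 0 carry 1
  0+1+1 = 0 carry 1
  1+1+1 = 1 carry 1
  0+1+1 = 0 carry 1
  1+0+1 = 0 carry 1
  final carry 1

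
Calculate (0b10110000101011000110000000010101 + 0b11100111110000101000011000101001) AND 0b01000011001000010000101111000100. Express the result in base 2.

Add column by column in base 2, right to left:
  1+1 = 0 carry 1
  0+0+1 = 1
  1+0 = 1
  0+1 = 1
  1+0 = 1
  0+1 = 1
  0+0 = 0
  0+0 = 0
  0+0 = 0
  0+1 = 1
  0+1 = 1
  0+0 = 0
  0+0 = 0
  1+0 = 1
  1+0 = 1
  0+1 = 1
  0+0 = 0
  0+1 = 1
  1+0 = 1
  1+0 = 1
  0+0 = 0
  1+0 = 1
  0+1 = 1
  1+1 = 0 carry 1
  0+1+1 = 0 carry 1
  0+1+1 = 0 carry 1
  0+1+1 = 0 carry 1
  0+0+1 = 1
  1+0 = 1
  1+1 = 0 carry 1
  0+1+1 = 0 carry 1
  1+1+1 = 1 carry 1
  final carry 1
Sum = 0b110011000011011101110011000111110; now AND with 0b01000011001000010000101111000100:
  110011000011011101110011000111110
& 001000011001000010000101111000100
= 000000000001000000000001000000100

0b1000000000001000000100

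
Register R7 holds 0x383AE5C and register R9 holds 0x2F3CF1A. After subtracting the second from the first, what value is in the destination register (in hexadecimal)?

0x8FDF42

Subtract column by column in base 16:
  C-A → 2
  5-1 → 4
  E-F → F (borrow)
  A-C-1 → D (borrow)
  3-3-1 → F (borrow)
  8-F-1 → 8 (borrow)
  3-2-1 → 0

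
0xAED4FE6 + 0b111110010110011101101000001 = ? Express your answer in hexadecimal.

0b111110010110011101101000001 = 0x7CB3B41 in hexadecimal.
Add column by column in base 16, right to left:
  6+1 = 7
  E+4 = 2 carry 1
  F+B+1 = B carry 1
  4+3+1 = 8
  D+B = 8 carry 1
  E+C+1 = B carry 1
  A+7+1 = 2 carry 1
  final carry 1

0x12B88B27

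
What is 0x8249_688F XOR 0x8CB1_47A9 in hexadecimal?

0x0EF82F26

XOR each hex digit independently (no carries):
  8^8=0, 2^C=E, 4^B=F, 9^1=8, 6^4=2, 8^7=F, 8^A=2, F^9=6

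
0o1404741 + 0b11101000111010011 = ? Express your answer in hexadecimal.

0x7DBB4

0o1404741 = 0x609E1 in hexadecimal.
0b11101000111010011 = 0x1D1D3 in hexadecimal.
Add column by column in base 16, right to left:
  1+3 = 4
  E+D = B carry 1
  9+1+1 = B
  0+D = D
  6+1 = 7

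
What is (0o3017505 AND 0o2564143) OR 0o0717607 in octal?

0o2717707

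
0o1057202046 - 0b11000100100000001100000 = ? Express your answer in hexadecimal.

0o1057202046 = 0x8BD0426 in hexadecimal.
0b11000100100000001100000 = 0x624060 in hexadecimal.
Subtract column by column in base 16:
  6-0 → 6
  2-6 → C (borrow)
  4-0-1 → 3
  0-4 → C (borrow)
  D-2-1 → A
  B-6 → 5
  8-0 → 8

0x85AC3C6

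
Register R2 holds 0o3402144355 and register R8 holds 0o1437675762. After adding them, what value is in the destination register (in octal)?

Add column by column in base 8, right to left:
  5+2 = 7
  5+6 = 3 carry 1
  3+7+1 = 3 carry 1
  4+5+1 = 2 carry 1
  4+7+1 = 4 carry 1
  1+6+1 = 0 carry 1
  2+7+1 = 2 carry 1
  0+3+1 = 4
  4+4 = 0 carry 1
  3+1+1 = 5

0o5042042337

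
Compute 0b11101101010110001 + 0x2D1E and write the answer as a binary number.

0x2D1E = 0b10110100011110 in binary.
Add column by column in base 2, right to left:
  1+0 = 1
  0+1 = 1
  0+1 = 1
  0+1 = 1
  1+1 = 0 carry 1
  1+0+1 = 0 carry 1
  0+0+1 = 1
  1+0 = 1
  0+1 = 1
  1+0 = 1
  0+1 = 1
  1+1 = 0 carry 1
  1+0+1 = 0 carry 1
  0+1+1 = 0 carry 1
  1+0+1 = 0 carry 1
  1+0+1 = 0 carry 1
  1+0+1 = 0 carry 1
  final carry 1

0b100000011111001111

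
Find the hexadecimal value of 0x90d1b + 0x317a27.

Add column by column in base 16, right to left:
  b+7 = 2 carry 1
  1+2+1 = 4
  d+a = 7 carry 1
  0+7+1 = 8
  9+1 = a
  0+3 = 3

0x3a8742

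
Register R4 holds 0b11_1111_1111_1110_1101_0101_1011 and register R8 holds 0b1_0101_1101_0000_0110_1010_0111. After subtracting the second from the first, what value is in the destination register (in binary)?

0b10101000101110011010110100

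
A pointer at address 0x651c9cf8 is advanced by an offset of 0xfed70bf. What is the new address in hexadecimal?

Add column by column in base 16, right to left:
  8+f = 7 carry 1
  f+b+1 = b carry 1
  c+0+1 = d
  9+7 = 0 carry 1
  c+d+1 = a carry 1
  1+e+1 = 0 carry 1
  5+f+1 = 5 carry 1
  6+0+1 = 7

0x750a0db7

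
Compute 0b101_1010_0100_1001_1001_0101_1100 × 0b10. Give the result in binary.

0b1011010010010011001010111000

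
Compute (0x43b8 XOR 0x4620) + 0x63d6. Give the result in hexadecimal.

First 0x43b8 XOR 0x4620 = 0x0598.
Add column by column in base 16, right to left:
  8+6 = e
  9+d = 6 carry 1
  5+3+1 = 9
  0+6 = 6

0x696e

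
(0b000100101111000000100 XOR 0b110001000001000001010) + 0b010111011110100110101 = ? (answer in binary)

0b1001101001100101000011

First 0b000100101111000000100 XOR 0b110001000001000001010 = 0b110101101110000001110.
Add column by column in base 2, right to left:
  0+1 = 1
  1+0 = 1
  1+1 = 0 carry 1
  1+0+1 = 0 carry 1
  0+1+1 = 0 carry 1
  0+1+1 = 0 carry 1
  0+0+1 = 1
  0+0 = 0
  0+1 = 1
  0+0 = 0
  1+1 = 0 carry 1
  1+1+1 = 1 carry 1
  1+1+1 = 1 carry 1
  0+1+1 = 0 carry 1
  1+0+1 = 0 carry 1
  1+1+1 = 1 carry 1
  0+1+1 = 0 carry 1
  1+1+1 = 1 carry 1
  0+0+1 = 1
  1+1 = 0 carry 1
  1+0+1 = 0 carry 1
  final carry 1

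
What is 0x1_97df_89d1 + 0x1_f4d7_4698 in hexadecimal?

Add column by column in base 16, right to left:
  1+8 = 9
  d+9 = 6 carry 1
  9+6+1 = 0 carry 1
  8+4+1 = d
  f+7 = 6 carry 1
  d+d+1 = b carry 1
  7+4+1 = c
  9+f = 8 carry 1
  1+1+1 = 3

0x38cb6d069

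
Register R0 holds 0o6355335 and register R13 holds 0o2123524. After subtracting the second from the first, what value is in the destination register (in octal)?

Subtract column by column in base 8:
  5-4 → 1
  3-2 → 1
  3-5 → 6 (borrow)
  5-3-1 → 1
  5-2 → 3
  3-1 → 2
  6-2 → 4

0o4231611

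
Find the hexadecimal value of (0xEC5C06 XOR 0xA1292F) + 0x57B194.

0xA526BD

First 0xEC5C06 XOR 0xA1292F = 0x4D7529.
Add column by column in base 16, right to left:
  9+4 = D
  2+9 = B
  5+1 = 6
  7+B = 2 carry 1
  D+7+1 = 5 carry 1
  4+5+1 = A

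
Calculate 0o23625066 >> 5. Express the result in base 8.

5 bits is not a whole number of base-8 digits; in binary: 10011110010101000110110 >> 5 = 100111100101010001.

0o474521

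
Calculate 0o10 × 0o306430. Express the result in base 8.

0o3064300

Multiply each base-8 digit by 8, carrying:
  0×8 = 0 → write 0
  3×8 = 24 → write 0 carry 3
  4×8+3 = 35 → write 3 carry 4
  6×8+4 = 52 → write 4 carry 6
  0×8+6 = 6 → write 6
  3×8 = 24 → write 0 carry 3
  remaining carry: 3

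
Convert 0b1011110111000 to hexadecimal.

0x17B8

Group the bits into nibbles: 0001 0111 1011 1000 → 17B8.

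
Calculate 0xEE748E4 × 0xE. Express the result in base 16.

Multiply each base-16 digit by 14, carrying:
  4×14 = 56 → write 8 carry 3
  E×14+3 = 199 → write 7 carry 12
  8×14+12 = 124 → write C carry 7
  4×14+7 = 63 → write F carry 3
  7×14+3 = 101 → write 5 carry 6
  E×14+6 = 202 → write A carry 12
  E×14+12 = 208 → write 0 carry 13
  remaining carry: D

0xD0A5FC78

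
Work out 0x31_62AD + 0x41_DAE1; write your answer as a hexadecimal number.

Add column by column in base 16, right to left:
  D+1 = E
  A+E = 8 carry 1
  2+A+1 = D
  6+D = 3 carry 1
  1+1+1 = 3
  3+4 = 7

0x733D8E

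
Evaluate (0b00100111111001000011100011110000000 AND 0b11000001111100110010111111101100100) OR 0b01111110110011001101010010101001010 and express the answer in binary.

0b00100111111001000011100011110000000 AND 0b11000001111100110010111111101100100 = 0b00000001111000000010100011100000000.
Then OR with 0b01111110110011001101010010101001010.

0b1111111111011001111110011101001010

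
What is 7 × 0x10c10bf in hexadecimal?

0x7547539

Multiply each base-16 digit by 7, carrying:
  f×7 = 105 → write 9 carry 6
  b×7+6 = 83 → write 3 carry 5
  0×7+5 = 5 → write 5
  1×7 = 7 → write 7
  c×7 = 84 → write 4 carry 5
  0×7+5 = 5 → write 5
  1×7 = 7 → write 7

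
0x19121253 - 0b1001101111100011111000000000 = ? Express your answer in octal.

0x19121253 = 0o3104411123 in octal.
0b1001101111100011111000000000 = 0o1157437000 in octal.
Subtract column by column in base 8:
  3-0 → 3
  2-0 → 2
  1-0 → 1
  1-7 → 2 (borrow)
  1-3-1 → 5 (borrow)
  4-4-1 → 7 (borrow)
  4-7-1 → 4 (borrow)
  0-5-1 → 2 (borrow)
  1-1-1 → 7 (borrow)
  3-1-1 → 1

0o1724752123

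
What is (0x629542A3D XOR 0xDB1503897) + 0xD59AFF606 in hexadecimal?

0x18F1B408B0

First 0x629542A3D XOR 0xDB1503897 = 0xB980412AA.
Add column by column in base 16, right to left:
  A+6 = 0 carry 1
  A+0+1 = B
  2+6 = 8
  1+F = 0 carry 1
  4+F+1 = 4 carry 1
  0+A+1 = B
  8+9 = 1 carry 1
  9+5+1 = F
  B+D = 8 carry 1
  final carry 1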